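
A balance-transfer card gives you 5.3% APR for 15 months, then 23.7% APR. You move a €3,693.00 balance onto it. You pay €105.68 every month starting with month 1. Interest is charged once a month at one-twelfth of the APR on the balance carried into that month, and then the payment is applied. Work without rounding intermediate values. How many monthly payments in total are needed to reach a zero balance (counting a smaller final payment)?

Promo months 1–15 at r₀ = 5.3%/12 = 0.00441667; months 16+ at r₁ = 23.7%/12 = 0.01975.
After month 15: iterate B ← B·(1+r₀) − €105.68 for 15 months → €2,310.21.
Then at r₁ with €105.68/mo: n₂ = −ln(1 − r₁·B/P)/ln(1+r₁) ≈ 28.90 → 29 more payments.

44 months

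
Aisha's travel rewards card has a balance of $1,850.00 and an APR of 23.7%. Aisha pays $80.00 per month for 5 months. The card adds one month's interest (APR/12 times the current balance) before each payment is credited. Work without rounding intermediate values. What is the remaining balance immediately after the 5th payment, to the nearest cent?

$1,623.93

Monthly rate r = 23.7%/12 = 1.975% = 0.01975.
Each month: B ← B·(1+r) − $80.00.
Month 1: interest $36.54; balance after payment $1,806.54.
Month 2: interest $35.68; balance after payment $1,762.22.
Month 3: interest $34.80; balance after payment $1,717.02.
Month 4: interest $33.91; balance after payment $1,670.93.
Month 5: interest $33.00; balance after payment $1,623.93.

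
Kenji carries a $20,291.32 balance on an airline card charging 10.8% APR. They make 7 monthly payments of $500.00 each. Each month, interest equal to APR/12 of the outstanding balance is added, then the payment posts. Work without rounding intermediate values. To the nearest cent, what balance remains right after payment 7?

$18,008.78

Monthly rate r = 10.8%/12 = 0.9% = 0.009.
Each month: B ← B·(1+r) − $500.00.
Month 1: interest $182.62; balance after payment $19,973.94.
Month 2: interest $179.77; balance after payment $19,653.71.
Month 3: interest $176.88; balance after payment $19,330.59.
Month 4: interest $173.98; balance after payment $19,004.57.
Month 5: interest $171.04; balance after payment $18,675.61.
Month 6: interest $168.08; balance after payment $18,343.69.
Month 7: interest $165.09; balance after payment $18,008.78.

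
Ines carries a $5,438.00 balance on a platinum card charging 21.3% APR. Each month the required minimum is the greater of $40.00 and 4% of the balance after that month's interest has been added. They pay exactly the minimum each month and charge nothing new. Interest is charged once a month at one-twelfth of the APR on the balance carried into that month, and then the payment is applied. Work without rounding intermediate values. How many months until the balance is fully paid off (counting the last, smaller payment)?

Monthly rate r = 21.3%/12 = 1.775% = 0.01775.
While 4% of the post-interest balance exceeds $40.00, each month B ← (B·(1+r))·(1 − 0.04), i.e. B shrinks by the factor (1+r)·0.96 = 0.97704.
This holds for months 1–74. Entering month 75 the balance is $974.88; 4% of the post-interest balance is now below $40.00, so the flat $40.00 minimum applies from here.
From month 75 a fixed $40.00 at rate r clears $974.88 in 33 more payments. Total: 74 + 33 = 107 months.

107 months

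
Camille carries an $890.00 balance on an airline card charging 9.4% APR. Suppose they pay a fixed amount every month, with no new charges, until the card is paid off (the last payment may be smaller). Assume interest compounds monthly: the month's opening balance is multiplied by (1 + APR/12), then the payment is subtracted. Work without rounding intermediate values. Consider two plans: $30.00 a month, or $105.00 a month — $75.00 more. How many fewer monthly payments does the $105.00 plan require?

25 fewer payments

Monthly rate r = 9.4%/12 = 0.783333% = 0.00783333.
At $30.00/mo: n = ⌈−ln(1 − rB₀/P)/ln(1+r)⌉ = 34 payments (last $26.84); total interest = total paid − $890.00 = $126.84.
At $105.00/mo: 9 payments (last $84.59); total interest $34.59.
Payments saved = 34 − 9 = 25.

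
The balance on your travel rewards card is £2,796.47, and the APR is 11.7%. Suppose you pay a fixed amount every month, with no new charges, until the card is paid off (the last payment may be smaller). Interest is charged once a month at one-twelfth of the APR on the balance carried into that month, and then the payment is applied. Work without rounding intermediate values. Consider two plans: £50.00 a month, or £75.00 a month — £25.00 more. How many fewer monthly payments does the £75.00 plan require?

35 fewer payments

Monthly rate r = 11.7%/12 = 0.975% = 0.00975.
At £50.00/mo: n = ⌈−ln(1 − rB₀/P)/ln(1+r)⌉ = 82 payments (last £11.47); total interest = total paid − £2,796.47 = £1,265.00.
At £75.00/mo: 47 payments (last £42.66); total interest £696.19.
Payments saved = 82 − 47 = 35.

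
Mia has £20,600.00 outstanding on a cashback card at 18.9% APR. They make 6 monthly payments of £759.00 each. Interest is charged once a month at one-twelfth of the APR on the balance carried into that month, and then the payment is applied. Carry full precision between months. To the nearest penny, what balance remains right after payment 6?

Monthly rate r = 18.9%/12 = 1.575% = 0.01575.
Each month: B ← B·(1+r) − £759.00.
Month 1: interest £324.45; balance after payment £20,165.45.
Month 2: interest £317.61; balance after payment £19,724.06.
Month 3: interest £310.65; balance after payment £19,275.71.
Month 4: interest £303.59; balance after payment £18,820.30.
Month 5: interest £296.42; balance after payment £18,357.72.
Month 6: interest £289.13; balance after payment £17,887.86.

£17,887.86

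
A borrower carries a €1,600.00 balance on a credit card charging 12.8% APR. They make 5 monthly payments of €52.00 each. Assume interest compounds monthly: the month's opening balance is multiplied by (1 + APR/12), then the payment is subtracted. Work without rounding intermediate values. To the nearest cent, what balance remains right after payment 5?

Monthly rate r = 12.8%/12 = 1.06667% = 0.0106667.
Each month: B ← B·(1+r) − €52.00.
Month 1: interest €17.07; balance after payment €1,565.07.
Month 2: interest €16.69; balance after payment €1,529.76.
Month 3: interest €16.32; balance after payment €1,494.08.
Month 4: interest €15.94; balance after payment €1,458.01.
Month 5: interest €15.55; balance after payment €1,421.57.

€1,421.57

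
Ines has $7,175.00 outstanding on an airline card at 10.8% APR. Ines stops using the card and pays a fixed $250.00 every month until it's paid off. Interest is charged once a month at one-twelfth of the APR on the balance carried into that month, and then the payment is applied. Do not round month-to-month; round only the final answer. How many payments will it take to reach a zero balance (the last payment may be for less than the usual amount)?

Monthly rate r = 10.8%/12 = 0.9% = 0.009.
Recurrence: B ← B·(1+r) − $250.00.
Month 1: interest $64.58; balance after payment $6,989.57.
Month 2: interest $62.91; balance after payment $6,802.48.
Closed form: n = −ln(1 − rB₀/P)/ln(1+r) = −ln(0.7417)/ln(1.009) ≈ 33.350, so the balance reaches zero during payment 34.

34 months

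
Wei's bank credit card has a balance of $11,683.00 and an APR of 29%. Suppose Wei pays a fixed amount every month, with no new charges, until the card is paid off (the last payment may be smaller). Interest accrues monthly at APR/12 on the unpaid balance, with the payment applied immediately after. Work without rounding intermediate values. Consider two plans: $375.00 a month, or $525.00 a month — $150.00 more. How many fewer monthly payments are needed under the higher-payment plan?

26 fewer payments

Monthly rate r = 29%/12 = 2.41667% = 0.0241667.
At $375.00/mo: n = ⌈−ln(1 − rB₀/P)/ln(1+r)⌉ = 59 payments (last $204.98); total interest = total paid − $11,683.00 = $10,271.98.
At $525.00/mo: 33 payments (last $168.38); total interest $5,285.38.
Payments saved = 59 − 33 = 26.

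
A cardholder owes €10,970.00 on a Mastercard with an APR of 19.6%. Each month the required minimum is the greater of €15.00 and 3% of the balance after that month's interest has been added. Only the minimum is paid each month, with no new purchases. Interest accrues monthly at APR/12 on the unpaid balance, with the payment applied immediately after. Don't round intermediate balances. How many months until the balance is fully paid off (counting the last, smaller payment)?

Monthly rate r = 19.6%/12 = 1.63333% = 0.0163333.
While 3% of the post-interest balance exceeds €15.00, each month B ← (B·(1+r))·(1 − 0.03), i.e. B shrinks by the factor (1+r)·0.97 = 0.98584.
This holds for months 1–218. Entering month 219 the balance is €490.15; 3% of the post-interest balance is now below €15.00, so the flat €15.00 minimum applies from here.
From month 219 a fixed €15.00 at rate r clears €490.15 in 48 more payments. Total: 218 + 48 = 266 months.

266 months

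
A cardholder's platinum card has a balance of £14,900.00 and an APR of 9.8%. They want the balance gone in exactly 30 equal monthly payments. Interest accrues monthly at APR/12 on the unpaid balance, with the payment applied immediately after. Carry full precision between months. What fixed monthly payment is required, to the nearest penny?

Monthly rate r = 9.8%/12 = 0.816667% = 0.00816667.
Level-payment amortization: P = B₀·r / (1 − (1+r)^(−n)) = 14900.00·0.00816667 / (1 − 1.00817^(−30)).
Denominator 1 − (1+r)^(−30) = 0.216516281.
P = 121.683 / 0.216516281 ≈ 562.01.

£562.01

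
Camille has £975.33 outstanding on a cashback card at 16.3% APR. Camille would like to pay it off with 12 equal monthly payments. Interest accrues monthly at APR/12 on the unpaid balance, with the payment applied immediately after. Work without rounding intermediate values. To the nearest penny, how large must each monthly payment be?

£88.63

Monthly rate r = 16.3%/12 = 1.35833% = 0.0135833.
Level-payment amortization: P = B₀·r / (1 − (1+r)^(−n)) = 975.33·0.0135833 / (1 − 1.01358^(−12)).
Denominator 1 − (1+r)^(−12) = 0.149476198.
P = 13.2482 / 0.149476198 ≈ 88.63.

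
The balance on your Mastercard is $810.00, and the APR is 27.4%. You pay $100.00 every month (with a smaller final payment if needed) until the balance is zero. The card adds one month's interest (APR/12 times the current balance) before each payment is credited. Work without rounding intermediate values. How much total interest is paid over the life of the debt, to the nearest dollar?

Monthly rate r = 27.4%/12 = 2.28333% = 0.0228333.
Payoff takes n = ⌈−ln(1 − rB₀/P)/ln(1+r)⌉ = ⌈9.058⌉ = 10 payments; the last is $5.89.
Total paid = 9·$100.00 + $5.89 = $905.89.
Total interest = total paid − principal = $905.89 − $810.00 = $95.89.

$96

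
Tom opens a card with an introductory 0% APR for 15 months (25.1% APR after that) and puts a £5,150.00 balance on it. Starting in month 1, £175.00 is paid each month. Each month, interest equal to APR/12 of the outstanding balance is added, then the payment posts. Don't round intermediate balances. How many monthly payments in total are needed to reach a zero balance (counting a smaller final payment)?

33 months

Promo months 1–15 at r₀ = 0%/12 = 0; months 16+ at r₁ = 25.1%/12 = 0.0209167.
After month 15 (no interest yet): B = £5,150.00 − 15·£175.00 = £2,525.00.
Then at r₁ with £175.00/mo: n₂ = −ln(1 − r₁·B/P)/ln(1+r₁) ≈ 17.35 → 18 more payments.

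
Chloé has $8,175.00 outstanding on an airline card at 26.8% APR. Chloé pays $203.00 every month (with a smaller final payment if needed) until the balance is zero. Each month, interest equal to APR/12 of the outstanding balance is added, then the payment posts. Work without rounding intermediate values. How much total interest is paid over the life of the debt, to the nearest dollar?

Monthly rate r = 26.8%/12 = 2.23333% = 0.0223333.
Payoff takes n = ⌈−ln(1 − rB₀/P)/ln(1+r)⌉ = ⌈103.970⌉ = 104 payments; the last is $196.97.
Total paid = 103·$203.00 + $196.97 = $21,105.97.
Total interest = total paid − principal = $21,105.97 − $8,175.00 = $12,930.97.

$12,931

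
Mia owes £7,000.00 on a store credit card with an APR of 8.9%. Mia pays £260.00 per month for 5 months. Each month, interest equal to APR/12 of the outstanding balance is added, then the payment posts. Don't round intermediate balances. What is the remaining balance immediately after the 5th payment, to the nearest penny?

Monthly rate r = 8.9%/12 = 0.741667% = 0.00741667.
Each month: B ← B·(1+r) − £260.00.
Month 1: interest £51.92; balance after payment £6,791.92.
Month 2: interest £50.37; balance after payment £6,582.29.
Month 3: interest £48.82; balance after payment £6,371.11.
Month 4: interest £47.25; balance after payment £6,158.36.
Month 5: interest £45.67; balance after payment £5,944.04.

£5,944.04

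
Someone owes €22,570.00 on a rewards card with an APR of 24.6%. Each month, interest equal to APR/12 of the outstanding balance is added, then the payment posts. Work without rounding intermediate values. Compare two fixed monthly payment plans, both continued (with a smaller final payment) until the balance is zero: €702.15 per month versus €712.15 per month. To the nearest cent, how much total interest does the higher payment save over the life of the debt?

€407.89

Monthly rate r = 24.6%/12 = 2.05% = 0.0205.
At €702.15/mo: n = ⌈−ln(1 − rB₀/P)/ln(1+r)⌉ = 54 payments (last €7.92); total interest = total paid − €22,570.00 = €14,651.87.
At €712.15/mo: 52 payments (last €494.33); total interest €14,243.98.
Interest saved = €14,651.87 − €14,243.98 = €407.89.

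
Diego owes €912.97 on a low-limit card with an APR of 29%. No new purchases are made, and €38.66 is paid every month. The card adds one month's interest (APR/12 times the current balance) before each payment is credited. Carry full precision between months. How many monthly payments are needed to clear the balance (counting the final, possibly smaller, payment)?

36 months

Monthly rate r = 29%/12 = 2.41667% = 0.0241667.
Recurrence: B ← B·(1+r) − €38.66.
Month 1: interest €22.06; balance after payment €896.37.
Month 2: interest €21.66; balance after payment €879.38.
Closed form: n = −ln(1 − rB₀/P)/ln(1+r) = −ln(0.4293)/ln(1.02417) ≈ 35.412, so the balance reaches zero during payment 36.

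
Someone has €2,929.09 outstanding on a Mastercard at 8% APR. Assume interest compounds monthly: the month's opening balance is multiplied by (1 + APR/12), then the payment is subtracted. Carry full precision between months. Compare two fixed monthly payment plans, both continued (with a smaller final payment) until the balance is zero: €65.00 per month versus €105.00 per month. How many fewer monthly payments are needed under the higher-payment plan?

23 fewer payments

Monthly rate r = 8%/12 = 0.666667% = 0.00666667.
At €65.00/mo: n = ⌈−ln(1 − rB₀/P)/ln(1+r)⌉ = 54 payments (last €50.06); total interest = total paid − €2,929.09 = €565.97.
At €105.00/mo: 31 payments (last €101.57); total interest €322.48.
Payments saved = 54 − 31 = 23.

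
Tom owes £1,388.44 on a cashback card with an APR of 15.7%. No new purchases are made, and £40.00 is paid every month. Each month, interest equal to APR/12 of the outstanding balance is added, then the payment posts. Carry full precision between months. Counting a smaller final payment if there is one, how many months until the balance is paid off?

Monthly rate r = 15.7%/12 = 1.30833% = 0.0130833.
Recurrence: B ← B·(1+r) − £40.00.
Month 1: interest £18.17; balance after payment £1,366.61.
Month 2: interest £17.88; balance after payment £1,344.49.
Closed form: n = −ln(1 − rB₀/P)/ln(1+r) = −ln(0.54586)/ln(1.01308) ≈ 46.573, so the balance reaches zero during payment 47.

47 months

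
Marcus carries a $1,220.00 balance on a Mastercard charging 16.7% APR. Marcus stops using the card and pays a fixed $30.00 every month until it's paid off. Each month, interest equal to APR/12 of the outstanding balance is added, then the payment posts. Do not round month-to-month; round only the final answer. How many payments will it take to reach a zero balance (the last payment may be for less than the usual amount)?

61 months

Monthly rate r = 16.7%/12 = 1.39167% = 0.0139167.
Recurrence: B ← B·(1+r) − $30.00.
Month 1: interest $16.98; balance after payment $1,206.98.
Month 2: interest $16.80; balance after payment $1,193.78.
Closed form: n = −ln(1 − rB₀/P)/ln(1+r) = −ln(0.43406)/ln(1.01392) ≈ 60.386, so the balance reaches zero during payment 61.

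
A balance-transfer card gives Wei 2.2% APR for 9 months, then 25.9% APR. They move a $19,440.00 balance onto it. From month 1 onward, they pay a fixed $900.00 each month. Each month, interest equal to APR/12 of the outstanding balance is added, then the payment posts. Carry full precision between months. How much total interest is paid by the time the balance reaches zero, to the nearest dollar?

Promo months 1–9 at r₀ = 2.2%/12 = 0.00183333; months 10+ at r₁ = 25.9%/12 = 0.0215833.
After month 9: iterate B ← B·(1+r₀) − $900.00 for 9 months → $11,603.47.
Then at r₁ with $900.00/mo: n₂ = −ln(1 − r₁·B/P)/ln(1+r₁) ≈ 15.27 → 16 more payments.
Total paid = 24·$900.00 + $246.20 = $21,846.20; interest = $21,846.20 − $19,440.00 = $2,406.20.

$2,406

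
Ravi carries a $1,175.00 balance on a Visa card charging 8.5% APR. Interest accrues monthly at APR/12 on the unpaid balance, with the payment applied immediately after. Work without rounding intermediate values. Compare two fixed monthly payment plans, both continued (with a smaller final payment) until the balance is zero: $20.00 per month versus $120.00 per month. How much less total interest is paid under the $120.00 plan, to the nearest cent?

$302.63

Monthly rate r = 8.5%/12 = 0.708333% = 0.00708333.
At $20.00/mo: n = ⌈−ln(1 − rB₀/P)/ln(1+r)⌉ = 77 payments (last $4.74); total interest = total paid − $1,175.00 = $349.74.
At $120.00/mo: 11 payments (last $22.11); total interest $47.11.
Interest saved = $349.74 − $47.11 = $302.63.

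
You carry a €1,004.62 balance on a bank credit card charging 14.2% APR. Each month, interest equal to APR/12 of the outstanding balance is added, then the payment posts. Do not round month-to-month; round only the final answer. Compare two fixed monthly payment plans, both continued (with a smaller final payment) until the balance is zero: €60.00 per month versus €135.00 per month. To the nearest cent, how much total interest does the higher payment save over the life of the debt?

€68.34

Monthly rate r = 14.2%/12 = 1.18333% = 0.0118333.
At €60.00/mo: n = ⌈−ln(1 − rB₀/P)/ln(1+r)⌉ = 19 payments (last €46.29); total interest = total paid − €1,004.62 = €121.67.
At €135.00/mo: 8 payments (last €112.95); total interest €53.33.
Interest saved = €121.67 − €53.33 = €68.34.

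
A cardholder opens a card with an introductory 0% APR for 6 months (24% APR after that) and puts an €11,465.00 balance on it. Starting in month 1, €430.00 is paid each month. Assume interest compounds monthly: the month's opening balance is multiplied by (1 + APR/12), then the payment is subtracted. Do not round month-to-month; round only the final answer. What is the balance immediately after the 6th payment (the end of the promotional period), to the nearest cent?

€8,885.00

Promo months 1–6 at r₀ = 0%/12 = 0; months 7+ at r₁ = 24%/12 = 0.02.
After month 6 (no interest yet): B = €11,465.00 − 6·€430.00 = €8,885.00.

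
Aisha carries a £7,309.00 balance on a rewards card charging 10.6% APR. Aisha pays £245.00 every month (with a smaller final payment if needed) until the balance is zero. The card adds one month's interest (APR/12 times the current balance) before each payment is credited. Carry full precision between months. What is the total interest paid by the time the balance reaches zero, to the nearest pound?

£1,212

Monthly rate r = 10.6%/12 = 0.883333% = 0.00883333.
Payoff takes n = ⌈−ln(1 − rB₀/P)/ln(1+r)⌉ = ⌈34.780⌉ = 35 payments; the last is £191.32.
Total paid = 34·£245.00 + £191.32 = £8,521.32.
Total interest = total paid − principal = £8,521.32 − £7,309.00 = £1,212.32.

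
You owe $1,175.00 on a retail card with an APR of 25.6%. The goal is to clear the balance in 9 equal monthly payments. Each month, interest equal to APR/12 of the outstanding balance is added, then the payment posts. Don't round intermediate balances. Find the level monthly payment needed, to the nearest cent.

$144.87

Monthly rate r = 25.6%/12 = 2.13333% = 0.0213333.
Level-payment amortization: P = B₀·r / (1 − (1+r)^(−n)) = 1175.00·0.0213333 / (1 − 1.02133^(−9)).
Denominator 1 − (1+r)^(−9) = 0.17302488.
P = 25.0667 / 0.17302488 ≈ 144.87.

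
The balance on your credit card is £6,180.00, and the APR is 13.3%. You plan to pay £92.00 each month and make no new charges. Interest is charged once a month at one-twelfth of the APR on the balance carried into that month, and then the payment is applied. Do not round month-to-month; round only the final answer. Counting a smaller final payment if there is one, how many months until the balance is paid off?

Monthly rate r = 13.3%/12 = 1.10833% = 0.0110833.
Recurrence: B ← B·(1+r) − £92.00.
Month 1: interest £68.50; balance after payment £6,156.49.
Month 2: interest £68.23; balance after payment £6,132.73.
Closed form: n = −ln(1 − rB₀/P)/ln(1+r) = −ln(0.25549)/ln(1.01108) ≈ 123.801, so the balance reaches zero during payment 124.

124 payments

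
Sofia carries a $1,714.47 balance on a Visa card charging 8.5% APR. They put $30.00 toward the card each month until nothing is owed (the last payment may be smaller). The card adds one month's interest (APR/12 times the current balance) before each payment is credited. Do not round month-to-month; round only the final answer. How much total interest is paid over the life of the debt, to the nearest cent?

$490.88

Monthly rate r = 8.5%/12 = 0.708333% = 0.00708333.
Payoff takes n = ⌈−ln(1 − rB₀/P)/ln(1+r)⌉ = ⌈73.511⌉ = 74 payments; the last is $15.35.
Total paid = 73·$30.00 + $15.35 = $2,205.35.
Total interest = total paid − principal = $2,205.35 − $1,714.47 = $490.88.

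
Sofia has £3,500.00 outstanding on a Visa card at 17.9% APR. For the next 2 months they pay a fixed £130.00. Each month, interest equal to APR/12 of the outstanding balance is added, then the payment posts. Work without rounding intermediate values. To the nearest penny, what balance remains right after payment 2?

£3,343.26

Monthly rate r = 17.9%/12 = 1.49167% = 0.0149167.
Each month: B ← B·(1+r) − £130.00.
Month 1: interest £52.21; balance after payment £3,422.21.
Month 2: interest £51.05; balance after payment £3,343.26.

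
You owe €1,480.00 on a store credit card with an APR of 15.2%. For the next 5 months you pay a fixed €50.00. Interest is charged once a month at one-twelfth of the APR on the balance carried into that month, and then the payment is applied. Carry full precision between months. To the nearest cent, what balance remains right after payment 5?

Monthly rate r = 15.2%/12 = 1.26667% = 0.0126667.
Each month: B ← B·(1+r) − €50.00.
Month 1: interest €18.75; balance after payment €1,448.75.
Month 2: interest €18.35; balance after payment €1,417.10.
Month 3: interest €17.95; balance after payment €1,385.05.
Month 4: interest €17.54; balance after payment €1,352.59.
Month 5: interest €17.13; balance after payment €1,319.72.

€1,319.72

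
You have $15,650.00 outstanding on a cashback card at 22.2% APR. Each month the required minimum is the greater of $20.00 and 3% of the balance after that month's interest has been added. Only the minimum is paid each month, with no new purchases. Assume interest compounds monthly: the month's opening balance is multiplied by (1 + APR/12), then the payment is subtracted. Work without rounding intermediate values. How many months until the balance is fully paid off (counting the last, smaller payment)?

Monthly rate r = 22.2%/12 = 1.85% = 0.0185.
While 3% of the post-interest balance exceeds $20.00, each month B ← (B·(1+r))·(1 − 0.03), i.e. B shrinks by the factor (1+r)·0.97 = 0.98794.
This holds for months 1–262. Entering month 263 the balance is $652.38; 3% of the post-interest balance is now below $20.00, so the flat $20.00 minimum applies from here.
From month 263 a fixed $20.00 at rate r clears $652.38 in 51 more payments. Total: 262 + 51 = 313 months.

313 months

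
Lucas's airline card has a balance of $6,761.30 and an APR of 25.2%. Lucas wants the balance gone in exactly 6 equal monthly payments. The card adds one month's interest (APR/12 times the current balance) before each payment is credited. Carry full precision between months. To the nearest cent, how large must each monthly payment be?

$1,211.14

Monthly rate r = 25.2%/12 = 2.1% = 0.021.
Level-payment amortization: P = B₀·r / (1 − (1+r)^(−n)) = 6761.30·0.021 / (1 − 1.021^(−6)).
Denominator 1 − (1+r)^(−6) = 0.117234102.
P = 141.987 / 0.117234102 ≈ 1211.14.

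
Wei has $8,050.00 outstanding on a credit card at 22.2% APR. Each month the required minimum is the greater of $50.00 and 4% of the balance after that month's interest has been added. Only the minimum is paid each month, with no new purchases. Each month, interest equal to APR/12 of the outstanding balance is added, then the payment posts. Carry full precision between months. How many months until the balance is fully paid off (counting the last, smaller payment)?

117 months

Monthly rate r = 22.2%/12 = 1.85% = 0.0185.
While 4% of the post-interest balance exceeds $50.00, each month B ← (B·(1+r))·(1 − 0.04), i.e. B shrinks by the factor (1+r)·0.96 = 0.97776.
This holds for months 1–84. Entering month 85 the balance is $1,217.04; 4% of the post-interest balance is now below $50.00, so the flat $50.00 minimum applies from here.
From month 85 a fixed $50.00 at rate r clears $1,217.04 in 33 more payments. Total: 84 + 33 = 117 months.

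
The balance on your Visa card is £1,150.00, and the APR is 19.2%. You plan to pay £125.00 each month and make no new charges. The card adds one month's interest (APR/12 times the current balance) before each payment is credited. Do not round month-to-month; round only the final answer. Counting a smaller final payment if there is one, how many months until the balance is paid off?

11 months

Monthly rate r = 19.2%/12 = 1.6% = 0.016.
Recurrence: B ← B·(1+r) − £125.00.
Month 1: interest £18.40; balance after payment £1,043.40.
Month 2: interest £16.69; balance after payment £935.09.
Closed form: n = −ln(1 − rB₀/P)/ln(1+r) = −ln(0.8528)/ln(1.016) ≈ 10.031, so the balance reaches zero during payment 11.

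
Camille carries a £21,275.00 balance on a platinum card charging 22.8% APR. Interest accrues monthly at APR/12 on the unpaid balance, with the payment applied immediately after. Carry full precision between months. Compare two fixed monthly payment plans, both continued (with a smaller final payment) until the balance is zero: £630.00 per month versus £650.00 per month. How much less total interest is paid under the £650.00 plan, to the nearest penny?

£761.63

Monthly rate r = 22.8%/12 = 1.9% = 0.019.
At £630.00/mo: n = ⌈−ln(1 − rB₀/P)/ln(1+r)⌉ = 55 payments (last £329.71); total interest = total paid − £21,275.00 = £13,074.71.
At £650.00/mo: 52 payments (last £438.08); total interest £12,313.08.
Interest saved = £13,074.71 − £12,313.08 = £761.63.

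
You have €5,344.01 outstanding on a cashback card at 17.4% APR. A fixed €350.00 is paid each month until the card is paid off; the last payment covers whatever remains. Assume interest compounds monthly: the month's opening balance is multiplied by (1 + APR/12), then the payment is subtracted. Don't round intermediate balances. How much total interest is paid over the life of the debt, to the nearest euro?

€741

Monthly rate r = 17.4%/12 = 1.45% = 0.0145.
Payoff takes n = ⌈−ln(1 − rB₀/P)/ln(1+r)⌉ = ⌈17.384⌉ = 18 payments; the last is €134.83.
Total paid = 17·€350.00 + €134.83 = €6,084.83.
Total interest = total paid − principal = €6,084.83 − €5,344.01 = €740.82.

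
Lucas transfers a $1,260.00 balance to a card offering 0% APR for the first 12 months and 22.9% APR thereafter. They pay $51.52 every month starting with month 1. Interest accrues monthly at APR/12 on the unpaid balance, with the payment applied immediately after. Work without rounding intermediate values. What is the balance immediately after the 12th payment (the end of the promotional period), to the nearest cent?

$641.76

Promo months 1–12 at r₀ = 0%/12 = 0; months 13+ at r₁ = 22.9%/12 = 0.0190833.
After month 12 (no interest yet): B = $1,260.00 − 12·$51.52 = $641.76.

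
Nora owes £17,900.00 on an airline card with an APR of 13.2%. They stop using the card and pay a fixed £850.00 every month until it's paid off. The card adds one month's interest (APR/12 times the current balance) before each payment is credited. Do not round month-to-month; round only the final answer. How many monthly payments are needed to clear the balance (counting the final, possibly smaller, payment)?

Monthly rate r = 13.2%/12 = 1.1% = 0.011.
Recurrence: B ← B·(1+r) − £850.00.
Month 1: interest £196.90; balance after payment £17,246.90.
Month 2: interest £189.72; balance after payment £16,586.62.
Closed form: n = −ln(1 − rB₀/P)/ln(1+r) = −ln(0.76835)/ln(1.011) ≈ 24.087, so the balance reaches zero during payment 25.

25 months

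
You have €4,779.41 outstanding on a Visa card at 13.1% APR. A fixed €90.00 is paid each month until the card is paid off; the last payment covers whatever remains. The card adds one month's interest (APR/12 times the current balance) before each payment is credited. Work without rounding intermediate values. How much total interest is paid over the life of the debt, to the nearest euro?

€2,406

Monthly rate r = 13.1%/12 = 1.09167% = 0.0109167.
Payoff takes n = ⌈−ln(1 − rB₀/P)/ln(1+r)⌉ = ⌈79.838⌉ = 80 payments; the last is €75.52.
Total paid = 79·€90.00 + €75.52 = €7,185.52.
Total interest = total paid − principal = €7,185.52 − €4,779.41 = €2,406.11.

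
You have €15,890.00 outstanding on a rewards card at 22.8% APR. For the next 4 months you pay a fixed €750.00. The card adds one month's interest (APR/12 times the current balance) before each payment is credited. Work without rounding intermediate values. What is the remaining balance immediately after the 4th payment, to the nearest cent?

€14,045.91

Monthly rate r = 22.8%/12 = 1.9% = 0.019.
Each month: B ← B·(1+r) − €750.00.
Month 1: interest €301.91; balance after payment €15,441.91.
Month 2: interest €293.40; balance after payment €14,985.31.
Month 3: interest €284.72; balance after payment €14,520.03.
Month 4: interest €275.88; balance after payment €14,045.91.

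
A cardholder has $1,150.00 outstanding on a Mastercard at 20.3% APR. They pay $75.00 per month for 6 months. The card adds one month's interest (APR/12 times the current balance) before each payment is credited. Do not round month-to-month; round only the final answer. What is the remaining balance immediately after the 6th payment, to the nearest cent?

$802.31

Monthly rate r = 20.3%/12 = 1.69167% = 0.0169167.
Each month: B ← B·(1+r) − $75.00.
Month 1: interest $19.45; balance after payment $1,094.45.
Month 2: interest $18.51; balance after payment $1,037.97.
Month 3: interest $17.56; balance after payment $980.53.
Month 4: interest $16.59; balance after payment $922.11.
Month 5: interest $15.60; balance after payment $862.71.
Month 6: interest $14.59; balance after payment $802.31.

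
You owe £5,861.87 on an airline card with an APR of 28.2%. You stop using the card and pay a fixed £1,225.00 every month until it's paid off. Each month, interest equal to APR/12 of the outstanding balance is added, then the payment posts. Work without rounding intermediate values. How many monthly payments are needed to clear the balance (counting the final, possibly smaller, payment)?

6 payments

Monthly rate r = 28.2%/12 = 2.35% = 0.0235.
Recurrence: B ← B·(1+r) − £1,225.00.
Month 1: interest £137.75; balance after payment £4,774.62.
Month 2: interest £112.20; balance after payment £3,661.83.
Month 3: interest £86.05; balance after payment £2,522.88.
Month 4: interest £59.29; balance after payment £1,357.17.
Month 5: interest £31.89; balance after payment £164.06.
Month 6: interest £3.86; balance after payment £0.00.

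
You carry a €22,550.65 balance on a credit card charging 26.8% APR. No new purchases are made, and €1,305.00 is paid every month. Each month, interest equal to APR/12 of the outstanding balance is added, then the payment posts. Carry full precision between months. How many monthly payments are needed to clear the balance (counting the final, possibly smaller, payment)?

23 months

Monthly rate r = 26.8%/12 = 2.23333% = 0.0223333.
Recurrence: B ← B·(1+r) − €1,305.00.
Month 1: interest €503.63; balance after payment €21,749.28.
Month 2: interest €485.73; balance after payment €20,930.02.
Closed form: n = −ln(1 − rB₀/P)/ln(1+r) = −ln(0.61408)/ln(1.02233) ≈ 22.077, so the balance reaches zero during payment 23.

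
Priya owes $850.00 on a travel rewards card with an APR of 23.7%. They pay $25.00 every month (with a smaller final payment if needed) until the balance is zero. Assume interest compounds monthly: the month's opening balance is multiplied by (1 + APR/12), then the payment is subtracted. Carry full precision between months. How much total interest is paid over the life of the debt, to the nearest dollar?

$573

Monthly rate r = 23.7%/12 = 1.975% = 0.01975.
Payoff takes n = ⌈−ln(1 − rB₀/P)/ln(1+r)⌉ = ⌈56.920⌉ = 57 payments; the last is $23.03.
Total paid = 56·$25.00 + $23.03 = $1,423.03.
Total interest = total paid − principal = $1,423.03 − $850.00 = $573.03.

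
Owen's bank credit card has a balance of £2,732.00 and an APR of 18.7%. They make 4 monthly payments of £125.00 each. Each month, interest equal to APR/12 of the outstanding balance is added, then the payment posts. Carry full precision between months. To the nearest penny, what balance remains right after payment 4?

Monthly rate r = 18.7%/12 = 1.55833% = 0.0155833.
Each month: B ← B·(1+r) − £125.00.
Month 1: interest £42.57; balance after payment £2,649.57.
Month 2: interest £41.29; balance after payment £2,565.86.
Month 3: interest £39.98; balance after payment £2,480.85.
Month 4: interest £38.66; balance after payment £2,394.51.

£2,394.51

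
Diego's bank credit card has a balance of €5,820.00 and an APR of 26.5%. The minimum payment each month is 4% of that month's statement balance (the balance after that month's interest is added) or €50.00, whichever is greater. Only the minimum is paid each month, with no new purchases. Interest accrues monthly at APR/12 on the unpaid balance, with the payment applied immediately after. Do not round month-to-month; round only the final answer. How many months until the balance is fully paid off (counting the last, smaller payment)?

118 months

Monthly rate r = 26.5%/12 = 2.20833% = 0.0220833.
While 4% of the post-interest balance exceeds €50.00, each month B ← (B·(1+r))·(1 − 0.04), i.e. B shrinks by the factor (1+r)·0.96 = 0.9812.
This holds for months 1–83. Entering month 84 the balance is €1,204.48; 4% of the post-interest balance is now below €50.00, so the flat €50.00 minimum applies from here.
From month 84 a fixed €50.00 at rate r clears €1,204.48 in 35 more payments. Total: 83 + 35 = 118 months.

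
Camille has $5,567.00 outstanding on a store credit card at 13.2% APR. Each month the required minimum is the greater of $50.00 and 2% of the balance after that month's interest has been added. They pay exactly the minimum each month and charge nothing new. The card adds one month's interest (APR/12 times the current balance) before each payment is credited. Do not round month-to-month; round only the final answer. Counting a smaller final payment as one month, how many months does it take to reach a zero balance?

160 months

Monthly rate r = 13.2%/12 = 1.1% = 0.011.
While 2% of the post-interest balance exceeds $50.00, each month B ← (B·(1+r))·(1 − 0.02), i.e. B shrinks by the factor (1+r)·0.98 = 0.99078.
This holds for months 1–88. Entering month 89 the balance is $2,463.87; 2% of the post-interest balance is now below $50.00, so the flat $50.00 minimum applies from here.
From month 89 a fixed $50.00 at rate r clears $2,463.87 in 72 more payments. Total: 88 + 72 = 160 months.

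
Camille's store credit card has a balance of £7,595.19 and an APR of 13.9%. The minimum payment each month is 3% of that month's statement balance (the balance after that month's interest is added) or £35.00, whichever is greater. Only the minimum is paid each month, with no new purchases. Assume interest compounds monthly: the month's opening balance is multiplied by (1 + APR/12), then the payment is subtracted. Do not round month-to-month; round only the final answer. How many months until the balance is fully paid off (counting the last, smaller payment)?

Monthly rate r = 13.9%/12 = 1.15833% = 0.0115833.
While 3% of the post-interest balance exceeds £35.00, each month B ← (B·(1+r))·(1 − 0.03), i.e. B shrinks by the factor (1+r)·0.97 = 0.98124.
This holds for months 1–100. Entering month 101 the balance is £1,142.56; 3% of the post-interest balance is now below £35.00, so the flat £35.00 minimum applies from here.
From month 101 a fixed £35.00 at rate r clears £1,142.56 in 42 more payments. Total: 100 + 42 = 142 months.

142 months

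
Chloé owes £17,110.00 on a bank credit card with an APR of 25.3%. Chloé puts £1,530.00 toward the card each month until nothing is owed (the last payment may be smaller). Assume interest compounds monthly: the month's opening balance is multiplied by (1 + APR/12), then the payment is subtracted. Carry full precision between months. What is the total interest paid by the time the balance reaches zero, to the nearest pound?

Monthly rate r = 25.3%/12 = 2.10833% = 0.0210833.
Payoff takes n = ⌈−ln(1 − rB₀/P)/ln(1+r)⌉ = ⌈12.888⌉ = 13 payments; the last is £1,359.92.
Total paid = 12·£1,530.00 + £1,359.92 = £19,719.92.
Total interest = total paid − principal = £19,719.92 − £17,110.00 = £2,609.92.

£2,610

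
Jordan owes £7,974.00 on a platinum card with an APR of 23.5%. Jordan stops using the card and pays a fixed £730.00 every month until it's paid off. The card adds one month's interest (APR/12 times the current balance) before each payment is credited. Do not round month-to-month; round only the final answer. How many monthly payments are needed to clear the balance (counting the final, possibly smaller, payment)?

Monthly rate r = 23.5%/12 = 1.95833% = 0.0195833.
Recurrence: B ← B·(1+r) − £730.00.
Month 1: interest £156.16; balance after payment £7,400.16.
Month 2: interest £144.92; balance after payment £6,815.08.
Closed form: n = −ln(1 − rB₀/P)/ln(1+r) = −ln(0.78609)/ln(1.01958) ≈ 12.410, so the balance reaches zero during payment 13.

13 months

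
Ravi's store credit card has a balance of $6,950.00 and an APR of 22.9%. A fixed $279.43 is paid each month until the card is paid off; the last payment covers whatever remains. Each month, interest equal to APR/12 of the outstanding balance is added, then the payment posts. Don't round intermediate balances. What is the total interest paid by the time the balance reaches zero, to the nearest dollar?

$2,565

Monthly rate r = 22.9%/12 = 1.90833% = 0.0190833.
Payoff takes n = ⌈−ln(1 − rB₀/P)/ln(1+r)⌉ = ⌈34.051⌉ = 35 payments; the last is $14.24.
Total paid = 34·$279.43 + $14.24 = $9,514.86.
Total interest = total paid − principal = $9,514.86 − $6,950.00 = $2,564.86.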